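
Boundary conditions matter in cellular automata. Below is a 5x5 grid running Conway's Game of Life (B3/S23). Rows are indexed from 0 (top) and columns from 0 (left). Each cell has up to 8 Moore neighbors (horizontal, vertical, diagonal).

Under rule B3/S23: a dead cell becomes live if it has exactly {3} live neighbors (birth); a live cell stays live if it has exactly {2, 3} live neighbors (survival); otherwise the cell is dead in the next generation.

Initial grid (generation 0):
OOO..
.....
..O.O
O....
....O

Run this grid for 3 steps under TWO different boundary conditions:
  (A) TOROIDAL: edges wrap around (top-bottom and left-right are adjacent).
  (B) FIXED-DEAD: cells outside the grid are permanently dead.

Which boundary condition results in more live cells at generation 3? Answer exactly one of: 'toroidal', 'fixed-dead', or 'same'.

Answer: fixed-dead

Derivation:
Under TOROIDAL boundary, generation 3:
.....
.....
..O..
...O.
.....
Population = 2

Under FIXED-DEAD boundary, generation 3:
.....
.OO..
..OO.
.....
.....
Population = 4

Comparison: toroidal=2, fixed-dead=4 -> fixed-dead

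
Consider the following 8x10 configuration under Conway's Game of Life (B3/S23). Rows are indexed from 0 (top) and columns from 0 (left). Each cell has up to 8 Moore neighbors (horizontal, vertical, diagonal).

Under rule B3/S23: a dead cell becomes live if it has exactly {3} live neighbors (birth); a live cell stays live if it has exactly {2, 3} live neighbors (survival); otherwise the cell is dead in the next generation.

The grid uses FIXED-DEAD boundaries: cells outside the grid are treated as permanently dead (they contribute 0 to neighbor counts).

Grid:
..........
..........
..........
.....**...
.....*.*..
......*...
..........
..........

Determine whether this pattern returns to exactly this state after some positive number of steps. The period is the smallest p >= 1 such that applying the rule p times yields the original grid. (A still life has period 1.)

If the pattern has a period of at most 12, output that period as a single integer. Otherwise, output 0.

Answer: 1

Derivation:
Simulating and comparing each generation to the original:
Gen 0 (original, given above): 5 live cells
Gen 1: 5 live cells, MATCHES original -> period = 1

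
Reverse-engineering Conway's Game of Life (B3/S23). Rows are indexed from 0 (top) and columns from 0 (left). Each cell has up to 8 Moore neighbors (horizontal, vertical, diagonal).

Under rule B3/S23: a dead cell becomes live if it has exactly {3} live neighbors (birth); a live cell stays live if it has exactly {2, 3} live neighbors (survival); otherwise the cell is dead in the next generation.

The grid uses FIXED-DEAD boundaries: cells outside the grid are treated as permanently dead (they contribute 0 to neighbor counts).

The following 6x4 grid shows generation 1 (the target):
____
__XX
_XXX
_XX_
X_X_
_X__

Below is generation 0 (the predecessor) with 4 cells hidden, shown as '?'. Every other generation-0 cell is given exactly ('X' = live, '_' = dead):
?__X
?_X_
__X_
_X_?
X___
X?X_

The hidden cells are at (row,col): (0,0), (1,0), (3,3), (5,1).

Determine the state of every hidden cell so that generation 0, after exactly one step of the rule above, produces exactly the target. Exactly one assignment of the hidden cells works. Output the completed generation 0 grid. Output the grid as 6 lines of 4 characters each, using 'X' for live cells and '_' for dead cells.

Hidden generation-0 cells (in order): (0,0), (1,0), (3,3), (5,1).
A hidden cell only influences target cells in its own 3x3 neighborhood. Try each of the 2^4 = 16 assignments, step the completed generation 0 forward once under B3/S23, and compare with the target:
  (0,0)=_ (1,0)=_ (3,3)=_ (5,1)=_ -> step gives (2,3)='_' but target has 'X' -> reject
  (0,0)=_ (1,0)=_ (3,3)=_ (5,1)=X -> step gives (2,3)='_' but target has 'X' -> reject
  (0,0)=_ (1,0)=_ (3,3)=X (5,1)=_ -> step reproduces the target at every cell -> ACCEPT
  (0,0)=_ (1,0)=_ (3,3)=X (5,1)=X -> step gives (4,2)='_' but target has 'X' -> reject
  (0,0)=_ (1,0)=X (3,3)=_ (5,1)=_ -> step gives (1,1)='X' but target has '_' -> reject
  (0,0)=_ (1,0)=X (3,3)=_ (5,1)=X -> step gives (1,1)='X' but target has '_' -> reject
  (0,0)=_ (1,0)=X (3,3)=X (5,1)=_ -> step gives (1,1)='X' but target has '_' -> reject
  (0,0)=_ (1,0)=X (3,3)=X (5,1)=X -> step gives (1,1)='X' but target has '_' -> reject
  (0,0)=X (1,0)=_ (3,3)=_ (5,1)=_ -> step gives (1,1)='X' but target has '_' -> reject
  (0,0)=X (1,0)=_ (3,3)=_ (5,1)=X -> step gives (1,1)='X' but target has '_' -> reject
  (0,0)=X (1,0)=_ (3,3)=X (5,1)=_ -> step gives (1,1)='X' but target has '_' -> reject
  (0,0)=X (1,0)=_ (3,3)=X (5,1)=X -> step gives (1,1)='X' but target has '_' -> reject
  (0,0)=X (1,0)=X (3,3)=_ (5,1)=_ -> step gives (0,1)='X' but target has '_' -> reject
  (0,0)=X (1,0)=X (3,3)=_ (5,1)=X -> step gives (0,1)='X' but target has '_' -> reject
  (0,0)=X (1,0)=X (3,3)=X (5,1)=_ -> step gives (0,1)='X' but target has '_' -> reject
  (0,0)=X (1,0)=X (3,3)=X (5,1)=X -> step gives (0,1)='X' but target has '_' -> reject
Unique solution: (0,0)=dead, (1,0)=dead, (3,3)=live, (5,1)=dead.
Check: live-neighbor counts of every cell in the completed generation 0:
0121
0223
1333
2231
2432
1301
Applying B3/S23 to generation 0 with these counts gives:
____
__XX
_XXX
_XX_
X_X_
_X__
which matches the target exactly.

Answer: ___X
__X_
__X_
_X_X
X___
X_X_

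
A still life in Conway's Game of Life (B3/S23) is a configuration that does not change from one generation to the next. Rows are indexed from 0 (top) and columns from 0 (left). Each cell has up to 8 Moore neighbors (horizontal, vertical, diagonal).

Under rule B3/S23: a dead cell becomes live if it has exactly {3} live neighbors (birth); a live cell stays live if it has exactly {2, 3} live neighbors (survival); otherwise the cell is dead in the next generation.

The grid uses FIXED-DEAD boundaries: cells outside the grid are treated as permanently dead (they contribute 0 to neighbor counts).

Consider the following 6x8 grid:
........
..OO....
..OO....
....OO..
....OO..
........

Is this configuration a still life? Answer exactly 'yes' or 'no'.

Answer: no

Derivation:
Compute generation 1 and compare to generation 0 (given above):
Generation 1:
........
..OO....
..O.....
.....O..
....OO..
........
Cell (2,3) differs: gen0=1 vs gen1=0 -> NOT a still life.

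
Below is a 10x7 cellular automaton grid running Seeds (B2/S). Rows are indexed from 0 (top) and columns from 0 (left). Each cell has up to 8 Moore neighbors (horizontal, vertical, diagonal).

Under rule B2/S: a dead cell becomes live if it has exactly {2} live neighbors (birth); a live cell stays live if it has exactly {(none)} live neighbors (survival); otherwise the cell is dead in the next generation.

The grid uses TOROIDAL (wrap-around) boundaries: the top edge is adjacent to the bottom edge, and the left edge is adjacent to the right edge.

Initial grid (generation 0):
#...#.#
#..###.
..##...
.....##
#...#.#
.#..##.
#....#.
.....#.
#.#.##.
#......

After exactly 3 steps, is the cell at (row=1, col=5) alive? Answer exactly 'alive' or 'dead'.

Answer: dead

Derivation:
Simulating step by step:
Generation 0 (given above): 25 live cells
Generation 1: 11 live cells
.......
.......
##.....
.##....
.#.#...
...#...
.#.....
#..#...
...#...
.......
Generation 2: 15 live cells
.......
##.....
.......
...#...
#...#..
##..#..
#..##..
.#..#..
..#.#..
.......
Generation 3: 15 live cells
##.....
.......
###....
....#..
..#..##
..#....
......#
#......
.#...#.
...#...

Cell (1,5) at generation 3: 0 -> dead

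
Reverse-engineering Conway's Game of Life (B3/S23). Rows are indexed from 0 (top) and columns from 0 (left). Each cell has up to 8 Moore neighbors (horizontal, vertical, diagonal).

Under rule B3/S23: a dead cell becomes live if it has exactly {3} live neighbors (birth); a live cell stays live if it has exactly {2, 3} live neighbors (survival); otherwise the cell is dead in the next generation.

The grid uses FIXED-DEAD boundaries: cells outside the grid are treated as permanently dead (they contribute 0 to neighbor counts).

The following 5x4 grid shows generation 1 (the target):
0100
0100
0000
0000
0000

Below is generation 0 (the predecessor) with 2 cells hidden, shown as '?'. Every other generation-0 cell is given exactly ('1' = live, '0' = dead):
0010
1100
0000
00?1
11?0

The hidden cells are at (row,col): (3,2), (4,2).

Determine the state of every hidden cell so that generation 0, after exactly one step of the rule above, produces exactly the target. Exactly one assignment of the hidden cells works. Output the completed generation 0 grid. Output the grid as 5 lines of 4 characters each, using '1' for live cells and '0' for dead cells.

Hidden generation-0 cells (in order): (3,2), (4,2).
A hidden cell only influences target cells in its own 3x3 neighborhood. Try each of the 2^2 = 4 assignments, step the completed generation 0 forward once under B3/S23, and compare with the target:
  (3,2)=0 (4,2)=0 -> step reproduces the target at every cell -> ACCEPT
  (3,2)=0 (4,2)=1 -> step gives (3,1)='1' but target has '0' -> reject
  (3,2)=1 (4,2)=0 -> step gives (2,1)='1' but target has '0' -> reject
  (3,2)=1 (4,2)=1 -> step gives (2,1)='1' but target has '0' -> reject
Unique solution: (3,2)=dead, (4,2)=dead.
Check: live-neighbor counts of every cell in the completed generation 0:
2311
1221
2221
2220
1121
Applying B3/S23 to generation 0 with these counts gives:
0100
0100
0000
0000
0000
which matches the target exactly.

Answer: 0010
1100
0000
0001
1100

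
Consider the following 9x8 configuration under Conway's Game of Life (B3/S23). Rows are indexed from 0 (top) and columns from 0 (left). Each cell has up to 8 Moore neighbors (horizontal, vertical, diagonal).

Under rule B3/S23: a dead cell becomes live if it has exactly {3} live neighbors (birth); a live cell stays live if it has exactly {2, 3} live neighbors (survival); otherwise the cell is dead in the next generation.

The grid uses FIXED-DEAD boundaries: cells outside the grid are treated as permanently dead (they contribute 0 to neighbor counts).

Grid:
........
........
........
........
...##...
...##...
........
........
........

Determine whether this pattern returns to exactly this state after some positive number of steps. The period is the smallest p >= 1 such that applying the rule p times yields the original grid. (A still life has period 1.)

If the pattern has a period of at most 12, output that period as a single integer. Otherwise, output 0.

Answer: 1

Derivation:
Simulating and comparing each generation to the original:
Gen 0 (original, given above): 4 live cells
Gen 1: 4 live cells, MATCHES original -> period = 1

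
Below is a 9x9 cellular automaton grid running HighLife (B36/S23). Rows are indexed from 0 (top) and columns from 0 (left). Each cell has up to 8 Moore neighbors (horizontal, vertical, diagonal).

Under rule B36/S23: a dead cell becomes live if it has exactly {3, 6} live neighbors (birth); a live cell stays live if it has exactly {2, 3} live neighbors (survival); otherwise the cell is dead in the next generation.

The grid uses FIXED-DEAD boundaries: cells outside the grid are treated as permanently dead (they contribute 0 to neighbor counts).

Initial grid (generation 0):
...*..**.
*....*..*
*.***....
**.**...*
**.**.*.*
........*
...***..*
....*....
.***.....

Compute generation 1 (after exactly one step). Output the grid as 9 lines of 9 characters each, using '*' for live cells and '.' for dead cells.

Simulating step by step:
Generation 0 (given above): 30 live cells
Generation 1: 26 live cells
(generation 1 grid is the final answer)

Answer: ......**.
.**..***.
*.*..*...
..*....*.
**.***..*
..*.....*
...***...
.....*...
..**.....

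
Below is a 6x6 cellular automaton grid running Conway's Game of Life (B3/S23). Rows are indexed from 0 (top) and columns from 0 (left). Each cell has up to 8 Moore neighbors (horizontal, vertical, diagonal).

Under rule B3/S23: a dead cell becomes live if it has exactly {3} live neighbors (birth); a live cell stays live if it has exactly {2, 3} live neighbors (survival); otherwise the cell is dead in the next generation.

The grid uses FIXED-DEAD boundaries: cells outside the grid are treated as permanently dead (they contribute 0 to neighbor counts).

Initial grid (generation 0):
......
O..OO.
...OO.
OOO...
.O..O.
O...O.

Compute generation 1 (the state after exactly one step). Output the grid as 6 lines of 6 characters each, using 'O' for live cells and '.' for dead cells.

Answer: ......
...OO.
O...O.
OOO.O.
..OO..
......

Derivation:
Simulating step by step:
Generation 0 (given above): 12 live cells
Generation 1: 10 live cells
(generation 1 grid is the final answer)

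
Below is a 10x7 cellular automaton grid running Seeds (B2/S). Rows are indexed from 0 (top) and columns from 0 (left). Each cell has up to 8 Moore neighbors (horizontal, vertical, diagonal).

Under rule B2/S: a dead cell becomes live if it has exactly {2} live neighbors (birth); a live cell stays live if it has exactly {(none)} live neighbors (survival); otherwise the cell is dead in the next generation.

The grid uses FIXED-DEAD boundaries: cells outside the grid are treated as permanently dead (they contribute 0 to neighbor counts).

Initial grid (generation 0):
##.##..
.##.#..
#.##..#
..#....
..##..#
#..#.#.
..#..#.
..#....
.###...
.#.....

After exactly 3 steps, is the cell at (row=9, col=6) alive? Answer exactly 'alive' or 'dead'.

Simulating step by step:
Generation 0 (given above): 25 live cells
Generation 1: 12 live cells
.....#.
.......
....##.
....###
.....#.
.......
......#
....#..
#......
#..#...
Generation 2: 11 live cells
.......
......#
...#...
...#...
.......
.....##
.....#.
.....#.
.#.##..
.#.....
Generation 3: 16 live cells
.......
.......
..#.#..
..#.#..
....###
....#..
.......
..##..#
#....#.
#..##..

Cell (9,6) at generation 3: 0 -> dead

Answer: dead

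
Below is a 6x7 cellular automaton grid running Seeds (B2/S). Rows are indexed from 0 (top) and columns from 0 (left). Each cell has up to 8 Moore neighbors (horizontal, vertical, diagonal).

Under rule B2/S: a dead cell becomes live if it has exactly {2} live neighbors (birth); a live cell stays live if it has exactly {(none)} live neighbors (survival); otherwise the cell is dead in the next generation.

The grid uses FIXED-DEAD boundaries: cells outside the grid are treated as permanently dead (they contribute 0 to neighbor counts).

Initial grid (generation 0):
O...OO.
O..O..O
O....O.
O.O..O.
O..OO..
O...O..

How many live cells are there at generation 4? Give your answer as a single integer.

Answer: 9

Derivation:
Simulating step by step:
Generation 0 (given above): 16 live cells
Generation 1: 9 live cells
.O.O..O
.......
..OO...
......O
..O....
.O...O.
Generation 2: 8 live cells
..O....
.O..O..
.......
.O.....
.O...OO
..O....
Generation 3: 15 live cells
.O.O...
..OO...
OOO....
O.O..OO
O......
.O...OO
Generation 4: 9 live cells
....O..
....O..
....OOO
...O...
..O.O..
O......
Population at generation 4: 9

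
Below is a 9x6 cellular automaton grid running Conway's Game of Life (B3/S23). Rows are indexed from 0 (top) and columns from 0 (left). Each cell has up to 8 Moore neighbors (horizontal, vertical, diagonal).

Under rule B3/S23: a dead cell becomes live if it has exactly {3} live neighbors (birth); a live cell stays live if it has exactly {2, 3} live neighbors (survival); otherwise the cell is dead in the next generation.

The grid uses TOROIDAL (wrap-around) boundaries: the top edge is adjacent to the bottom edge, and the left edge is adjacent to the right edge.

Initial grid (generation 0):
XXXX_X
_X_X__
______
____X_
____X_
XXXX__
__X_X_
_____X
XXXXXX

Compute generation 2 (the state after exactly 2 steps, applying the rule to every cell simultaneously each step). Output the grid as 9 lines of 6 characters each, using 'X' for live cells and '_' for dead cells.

Simulating step by step:
Generation 0 (given above): 22 live cells
Generation 1: 15 live cells
______
_X_XX_
______
______
_XX_XX
_XX_XX
X_X_XX
______
______
Generation 2: 8 live cells
(generation 2 grid is the final answer)

Answer: ______
______
______
______
_XX_XX
______
X_X_X_
_____X
______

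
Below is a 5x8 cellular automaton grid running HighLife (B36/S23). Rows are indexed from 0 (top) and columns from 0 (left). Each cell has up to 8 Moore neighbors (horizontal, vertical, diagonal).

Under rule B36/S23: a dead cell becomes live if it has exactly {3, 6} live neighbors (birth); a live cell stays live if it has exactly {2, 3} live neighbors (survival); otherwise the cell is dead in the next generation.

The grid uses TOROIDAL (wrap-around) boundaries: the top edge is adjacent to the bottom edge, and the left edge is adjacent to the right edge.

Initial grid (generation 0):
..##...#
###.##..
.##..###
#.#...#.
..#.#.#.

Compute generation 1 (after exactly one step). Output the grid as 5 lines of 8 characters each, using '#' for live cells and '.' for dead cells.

Simulating step by step:
Generation 0 (given above): 19 live cells
Generation 1: 11 live cells
(generation 1 grid is the final answer)

Answer: #.....##
....##..
....#...
#.#.....
..#..##.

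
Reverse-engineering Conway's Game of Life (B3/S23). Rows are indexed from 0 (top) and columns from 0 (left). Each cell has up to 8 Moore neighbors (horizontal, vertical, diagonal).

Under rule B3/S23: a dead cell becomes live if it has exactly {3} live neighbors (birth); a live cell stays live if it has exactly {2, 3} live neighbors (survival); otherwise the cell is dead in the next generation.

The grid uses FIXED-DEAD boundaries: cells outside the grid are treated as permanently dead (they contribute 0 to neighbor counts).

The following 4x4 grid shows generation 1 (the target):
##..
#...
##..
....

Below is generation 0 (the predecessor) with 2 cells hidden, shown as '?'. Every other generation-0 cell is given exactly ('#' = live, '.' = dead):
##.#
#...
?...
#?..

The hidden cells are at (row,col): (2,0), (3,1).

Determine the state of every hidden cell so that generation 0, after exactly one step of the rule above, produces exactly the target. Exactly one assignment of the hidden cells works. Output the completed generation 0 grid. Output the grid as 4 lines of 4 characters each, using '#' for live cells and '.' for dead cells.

Hidden generation-0 cells (in order): (2,0), (3,1).
A hidden cell only influences target cells in its own 3x3 neighborhood. Try each of the 2^2 = 4 assignments, step the completed generation 0 forward once under B3/S23, and compare with the target:
  (2,0)=. (3,1)=. -> step gives (1,1)='#' but target has '.' -> reject
  (2,0)=. (3,1)=# -> step gives (1,1)='#' but target has '.' -> reject
  (2,0)=# (3,1)=. -> step reproduces the target at every cell -> ACCEPT
  (2,0)=# (3,1)=# -> step gives (2,1)='.' but target has '#' -> reject
Unique solution: (2,0)=live, (3,1)=dead.
Check: live-neighbor counts of every cell in the completed generation 0:
2220
3421
2300
1200
Applying B3/S23 to generation 0 with these counts gives:
##..
#...
##..
....
which matches the target exactly.

Answer: ##.#
#...
#...
#...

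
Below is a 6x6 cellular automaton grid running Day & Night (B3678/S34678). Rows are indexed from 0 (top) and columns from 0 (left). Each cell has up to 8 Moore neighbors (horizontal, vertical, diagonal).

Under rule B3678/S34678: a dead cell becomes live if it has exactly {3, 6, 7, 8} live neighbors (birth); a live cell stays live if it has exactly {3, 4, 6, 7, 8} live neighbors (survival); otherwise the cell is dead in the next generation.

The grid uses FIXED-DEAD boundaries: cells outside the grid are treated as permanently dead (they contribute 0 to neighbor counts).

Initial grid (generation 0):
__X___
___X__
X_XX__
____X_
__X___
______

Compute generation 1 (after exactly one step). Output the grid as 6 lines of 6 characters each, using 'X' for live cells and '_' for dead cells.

Answer: ______
_X_X__
___XX_
_XX___
______
______

Derivation:
Simulating step by step:
Generation 0 (given above): 7 live cells
Generation 1: 6 live cells
(generation 1 grid is the final answer)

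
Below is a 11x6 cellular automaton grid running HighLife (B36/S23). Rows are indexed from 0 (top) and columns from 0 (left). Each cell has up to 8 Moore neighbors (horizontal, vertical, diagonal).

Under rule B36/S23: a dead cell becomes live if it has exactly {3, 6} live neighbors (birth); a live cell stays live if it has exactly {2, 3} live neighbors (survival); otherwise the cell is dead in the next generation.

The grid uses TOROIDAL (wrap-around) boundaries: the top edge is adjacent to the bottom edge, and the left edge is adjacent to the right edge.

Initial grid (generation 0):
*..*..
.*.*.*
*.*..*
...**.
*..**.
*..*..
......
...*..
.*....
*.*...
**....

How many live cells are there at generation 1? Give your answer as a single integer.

Simulating step by step:
Generation 0 (given above): 21 live cells
Generation 1: 23 live cells
....**
.*.*.*
***..*
***...
..*...
...***
......
......
.**...
*.*...
*.*..*
Population at generation 1: 23

Answer: 23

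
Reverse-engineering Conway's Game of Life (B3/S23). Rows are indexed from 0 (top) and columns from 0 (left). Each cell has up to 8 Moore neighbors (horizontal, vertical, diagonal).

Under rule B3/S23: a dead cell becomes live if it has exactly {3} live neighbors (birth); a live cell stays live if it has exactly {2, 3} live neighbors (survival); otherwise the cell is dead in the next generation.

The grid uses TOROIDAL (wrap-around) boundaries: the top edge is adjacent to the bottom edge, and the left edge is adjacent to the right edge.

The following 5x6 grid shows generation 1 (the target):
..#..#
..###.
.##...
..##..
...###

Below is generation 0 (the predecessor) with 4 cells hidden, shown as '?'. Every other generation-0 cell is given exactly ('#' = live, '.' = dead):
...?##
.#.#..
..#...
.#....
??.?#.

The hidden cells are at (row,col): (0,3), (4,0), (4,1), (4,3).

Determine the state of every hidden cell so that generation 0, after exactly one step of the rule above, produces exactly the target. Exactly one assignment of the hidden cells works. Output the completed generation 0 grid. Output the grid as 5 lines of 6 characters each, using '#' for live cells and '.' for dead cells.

Hidden generation-0 cells (in order): (0,3), (4,0), (4,1), (4,3).
A hidden cell only influences target cells in its own 3x3 neighborhood. Try each of the 2^4 = 16 assignments, step the completed generation 0 forward once under B3/S23, and compare with the target:
  (0,3)=. (4,0)=. (4,1)=. (4,3)=. -> step gives (0,2)='.' but target has '#' -> reject
  (0,3)=. (4,0)=. (4,1)=. (4,3)=# -> step reproduces the target at every cell -> ACCEPT
  (0,3)=. (4,0)=. (4,1)=# (4,3)=. -> step gives (0,0)='#' but target has '.' -> reject
  (0,3)=. (4,0)=. (4,1)=# (4,3)=# -> step gives (0,0)='#' but target has '.' -> reject
  (0,3)=. (4,0)=# (4,1)=. (4,3)=. -> step gives (0,0)='#' but target has '.' -> reject
  (0,3)=. (4,0)=# (4,1)=. (4,3)=# -> step gives (0,0)='#' but target has '.' -> reject
  (0,3)=. (4,0)=# (4,1)=# (4,3)=. -> step gives (0,1)='#' but target has '.' -> reject
  (0,3)=. (4,0)=# (4,1)=# (4,3)=# -> step gives (0,1)='#' but target has '.' -> reject
  (0,3)=# (4,0)=. (4,1)=. (4,3)=. -> step gives (0,3)='#' but target has '.' -> reject
  (0,3)=# (4,0)=. (4,1)=. (4,3)=# -> step gives (0,2)='.' but target has '#' -> reject
  (0,3)=# (4,0)=. (4,1)=# (4,3)=. -> step gives (0,0)='#' but target has '.' -> reject
  (0,3)=# (4,0)=. (4,1)=# (4,3)=# -> step gives (0,0)='#' but target has '.' -> reject
  (0,3)=# (4,0)=# (4,1)=. (4,3)=. -> step gives (0,0)='#' but target has '.' -> reject
  (0,3)=# (4,0)=# (4,1)=. (4,3)=# -> step gives (0,0)='#' but target has '.' -> reject
  (0,3)=# (4,0)=# (4,1)=# (4,3)=. -> step gives (0,1)='#' but target has '.' -> reject
  (0,3)=# (4,0)=# (4,1)=# (4,3)=# -> step gives (0,1)='#' but target has '.' -> reject
Unique solution: (0,3)=dead, (4,0)=dead, (4,1)=dead, (4,3)=live.
Check: live-neighbor counts of every cell in the completed generation 0:
213442
213232
233210
113321
212233
Applying B3/S23 to generation 0 with these counts gives:
..#..#
..###.
.##...
..##..
...###
which matches the target exactly.

Answer: ....##
.#.#..
..#...
.#....
...##.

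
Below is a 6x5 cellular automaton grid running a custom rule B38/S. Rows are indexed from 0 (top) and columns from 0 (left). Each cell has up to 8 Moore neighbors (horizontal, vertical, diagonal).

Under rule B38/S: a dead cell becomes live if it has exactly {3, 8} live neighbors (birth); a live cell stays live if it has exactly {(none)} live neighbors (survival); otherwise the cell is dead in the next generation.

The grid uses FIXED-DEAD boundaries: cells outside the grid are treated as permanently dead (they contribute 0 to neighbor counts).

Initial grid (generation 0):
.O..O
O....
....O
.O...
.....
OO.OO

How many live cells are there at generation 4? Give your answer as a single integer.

Answer: 0

Derivation:
Simulating step by step:
Generation 0 (given above): 9 live cells
Generation 1: 3 live cells
.....
.....
.....
.....
OOO..
.....
Generation 2: 2 live cells
.....
.....
.....
.O...
.....
.O...
Generation 3: 0 live cells
.....
.....
.....
.....
.....
.....
Generation 4: 0 live cells
.....
.....
.....
.....
.....
.....
Population at generation 4: 0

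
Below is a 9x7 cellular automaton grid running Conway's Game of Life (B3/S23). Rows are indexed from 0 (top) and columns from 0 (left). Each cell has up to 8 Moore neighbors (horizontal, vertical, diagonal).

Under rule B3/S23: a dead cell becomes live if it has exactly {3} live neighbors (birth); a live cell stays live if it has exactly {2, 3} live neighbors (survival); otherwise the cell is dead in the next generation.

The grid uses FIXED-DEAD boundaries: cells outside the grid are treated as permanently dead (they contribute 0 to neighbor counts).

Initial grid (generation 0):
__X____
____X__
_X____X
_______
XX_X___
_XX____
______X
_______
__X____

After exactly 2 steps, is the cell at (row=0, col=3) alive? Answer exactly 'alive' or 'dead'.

Answer: dead

Derivation:
Simulating step by step:
Generation 0 (given above): 11 live cells
Generation 1: 8 live cells
_______
_______
_______
XXX____
XX_____
XXX____
_______
_______
_______
Generation 2: 6 live cells
_______
_______
_X_____
X_X____
_______
X_X____
_X_____
_______
_______

Cell (0,3) at generation 2: 0 -> dead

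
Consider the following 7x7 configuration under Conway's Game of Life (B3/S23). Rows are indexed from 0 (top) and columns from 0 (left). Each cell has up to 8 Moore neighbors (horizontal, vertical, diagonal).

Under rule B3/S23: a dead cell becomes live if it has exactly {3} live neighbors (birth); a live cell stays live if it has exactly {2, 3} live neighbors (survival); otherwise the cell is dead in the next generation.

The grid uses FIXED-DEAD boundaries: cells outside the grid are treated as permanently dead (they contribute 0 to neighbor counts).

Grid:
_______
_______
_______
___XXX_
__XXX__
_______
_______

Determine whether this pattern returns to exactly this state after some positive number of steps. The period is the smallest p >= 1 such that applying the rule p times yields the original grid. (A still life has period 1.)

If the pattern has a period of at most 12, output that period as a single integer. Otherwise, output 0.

Answer: 2

Derivation:
Simulating and comparing each generation to the original:
Gen 0 (original, given above): 6 live cells
Gen 1: 6 live cells, differs from original
Gen 2: 6 live cells, MATCHES original -> period = 2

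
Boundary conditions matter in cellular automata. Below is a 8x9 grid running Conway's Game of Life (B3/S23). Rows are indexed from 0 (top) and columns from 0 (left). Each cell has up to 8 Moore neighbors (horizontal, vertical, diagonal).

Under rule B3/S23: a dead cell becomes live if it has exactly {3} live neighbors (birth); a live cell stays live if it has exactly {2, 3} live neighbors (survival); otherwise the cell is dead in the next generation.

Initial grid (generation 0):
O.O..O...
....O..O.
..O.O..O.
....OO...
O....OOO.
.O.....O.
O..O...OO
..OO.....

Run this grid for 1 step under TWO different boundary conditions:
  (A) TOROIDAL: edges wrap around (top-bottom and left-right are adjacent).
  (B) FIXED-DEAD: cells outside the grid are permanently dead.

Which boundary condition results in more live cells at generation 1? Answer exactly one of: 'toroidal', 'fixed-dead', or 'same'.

Answer: toroidal

Derivation:
Under TOROIDAL boundary, generation 1:
.OO.O....
.O..OOO.O
....O.O..
...OO..OO
....OO.OO
.O.......
OO.O...OO
O.OOO....
Population = 28

Under FIXED-DEAD boundary, generation 1:
.........
.O..OOO..
....O.O..
...OO..O.
....OO.O.
OO.......
.O.O...OO
..OO.....
Population = 20

Comparison: toroidal=28, fixed-dead=20 -> toroidal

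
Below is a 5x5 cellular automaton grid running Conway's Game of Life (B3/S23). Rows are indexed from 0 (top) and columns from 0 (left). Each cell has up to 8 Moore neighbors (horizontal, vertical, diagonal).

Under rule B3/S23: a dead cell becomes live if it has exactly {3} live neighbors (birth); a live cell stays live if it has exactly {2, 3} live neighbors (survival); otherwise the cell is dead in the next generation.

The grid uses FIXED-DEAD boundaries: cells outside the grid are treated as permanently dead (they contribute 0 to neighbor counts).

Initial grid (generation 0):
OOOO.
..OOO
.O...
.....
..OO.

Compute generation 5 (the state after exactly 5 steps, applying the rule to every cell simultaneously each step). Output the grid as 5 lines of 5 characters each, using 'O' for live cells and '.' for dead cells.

Simulating step by step:
Generation 0 (given above): 10 live cells
Generation 1: 7 live cells
.O..O
O...O
..OO.
..O..
.....
Generation 2: 8 live cells
.....
.OO.O
.OOO.
..OO.
.....
Generation 3: 4 live cells
.....
.O...
....O
.O.O.
.....
Generation 4: 1 live cells
.....
.....
..O..
.....
.....
Generation 5: 0 live cells
(generation 5 grid is the final answer)

Answer: .....
.....
.....
.....
.....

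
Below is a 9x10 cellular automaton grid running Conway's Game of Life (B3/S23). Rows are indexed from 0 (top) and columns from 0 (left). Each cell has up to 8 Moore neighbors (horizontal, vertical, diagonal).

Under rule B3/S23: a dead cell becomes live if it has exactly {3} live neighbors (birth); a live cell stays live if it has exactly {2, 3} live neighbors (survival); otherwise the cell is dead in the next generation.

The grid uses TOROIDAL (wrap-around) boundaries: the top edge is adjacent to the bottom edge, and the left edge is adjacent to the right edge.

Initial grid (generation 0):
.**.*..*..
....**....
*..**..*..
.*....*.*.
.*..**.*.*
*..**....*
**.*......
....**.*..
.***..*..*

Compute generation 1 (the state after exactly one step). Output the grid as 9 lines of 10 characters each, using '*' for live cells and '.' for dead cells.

Simulating step by step:
Generation 0 (given above): 33 live cells
Generation 1: 44 live cells
(generation 1 grid is the final answer)

Answer: **..*.*...
.**..**...
...**.**..
.***..*.**
.*******.*
...*.*..**
****.*...*
....***...
**....***.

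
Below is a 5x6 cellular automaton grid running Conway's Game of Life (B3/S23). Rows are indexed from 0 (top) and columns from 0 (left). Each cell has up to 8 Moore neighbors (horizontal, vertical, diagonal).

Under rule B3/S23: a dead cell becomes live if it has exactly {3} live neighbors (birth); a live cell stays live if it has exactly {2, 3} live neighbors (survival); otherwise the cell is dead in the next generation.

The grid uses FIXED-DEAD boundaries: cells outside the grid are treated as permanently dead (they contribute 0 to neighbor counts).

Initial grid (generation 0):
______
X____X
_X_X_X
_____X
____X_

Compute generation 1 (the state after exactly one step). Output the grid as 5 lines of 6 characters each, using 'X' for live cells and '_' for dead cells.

Answer: ______
____X_
_____X
_____X
______

Derivation:
Simulating step by step:
Generation 0 (given above): 7 live cells
Generation 1: 3 live cells
(generation 1 grid is the final answer)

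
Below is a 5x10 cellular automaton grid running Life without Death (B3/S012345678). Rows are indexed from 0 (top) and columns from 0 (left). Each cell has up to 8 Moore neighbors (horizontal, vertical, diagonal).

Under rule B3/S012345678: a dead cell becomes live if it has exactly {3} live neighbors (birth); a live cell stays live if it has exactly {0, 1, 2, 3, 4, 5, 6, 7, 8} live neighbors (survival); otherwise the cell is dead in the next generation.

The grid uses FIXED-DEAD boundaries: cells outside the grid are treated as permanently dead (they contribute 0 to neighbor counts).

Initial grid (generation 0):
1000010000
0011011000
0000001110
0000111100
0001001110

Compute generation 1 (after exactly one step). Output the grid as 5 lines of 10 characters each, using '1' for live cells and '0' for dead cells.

Answer: 1000111000
0011111000
0001001110
0000111100
0001101110

Derivation:
Simulating step by step:
Generation 0 (given above): 17 live cells
Generation 1: 22 live cells
(generation 1 grid is the final answer)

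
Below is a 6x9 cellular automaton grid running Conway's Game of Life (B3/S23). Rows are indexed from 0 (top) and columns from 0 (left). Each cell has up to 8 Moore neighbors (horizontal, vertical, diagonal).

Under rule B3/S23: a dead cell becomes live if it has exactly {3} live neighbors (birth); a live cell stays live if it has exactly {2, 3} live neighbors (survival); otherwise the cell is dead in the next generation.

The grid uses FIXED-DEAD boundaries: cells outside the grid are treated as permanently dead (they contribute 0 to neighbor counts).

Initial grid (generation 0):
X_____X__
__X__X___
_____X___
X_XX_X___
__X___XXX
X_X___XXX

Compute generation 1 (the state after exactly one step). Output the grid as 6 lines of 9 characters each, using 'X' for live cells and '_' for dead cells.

Simulating step by step:
Generation 0 (given above): 18 live cells
Generation 1: 19 live cells
(generation 1 grid is the final answer)

Answer: _________
_____XX__
_XXX_XX__
_XXXXX_X_
__X__X__X
_X____X_X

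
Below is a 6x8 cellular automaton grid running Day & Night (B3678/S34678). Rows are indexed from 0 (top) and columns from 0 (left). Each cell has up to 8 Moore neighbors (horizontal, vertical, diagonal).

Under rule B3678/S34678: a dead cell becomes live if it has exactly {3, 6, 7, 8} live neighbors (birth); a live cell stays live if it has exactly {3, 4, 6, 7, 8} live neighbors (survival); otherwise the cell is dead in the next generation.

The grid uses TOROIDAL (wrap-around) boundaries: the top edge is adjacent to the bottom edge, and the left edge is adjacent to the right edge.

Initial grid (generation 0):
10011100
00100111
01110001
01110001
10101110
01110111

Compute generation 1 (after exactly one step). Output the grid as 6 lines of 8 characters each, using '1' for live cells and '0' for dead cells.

Simulating step by step:
Generation 0 (given above): 27 live cells
Generation 1: 26 live cells
(generation 1 grid is the final answer)

Answer: 10010010
00100111
01111001
00100101
11111100
01101101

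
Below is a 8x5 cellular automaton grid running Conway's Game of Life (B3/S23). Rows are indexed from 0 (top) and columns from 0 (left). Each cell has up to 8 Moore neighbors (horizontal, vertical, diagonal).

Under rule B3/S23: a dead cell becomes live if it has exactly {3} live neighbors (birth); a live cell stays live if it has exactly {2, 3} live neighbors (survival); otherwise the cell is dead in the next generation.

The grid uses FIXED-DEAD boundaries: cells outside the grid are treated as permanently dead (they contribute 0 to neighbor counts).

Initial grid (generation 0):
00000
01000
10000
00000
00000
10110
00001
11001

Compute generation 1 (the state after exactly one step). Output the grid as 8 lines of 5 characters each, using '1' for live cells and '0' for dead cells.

Answer: 00000
00000
00000
00000
00000
00010
10101
00000

Derivation:
Simulating step by step:
Generation 0 (given above): 9 live cells
Generation 1: 4 live cells
(generation 1 grid is the final answer)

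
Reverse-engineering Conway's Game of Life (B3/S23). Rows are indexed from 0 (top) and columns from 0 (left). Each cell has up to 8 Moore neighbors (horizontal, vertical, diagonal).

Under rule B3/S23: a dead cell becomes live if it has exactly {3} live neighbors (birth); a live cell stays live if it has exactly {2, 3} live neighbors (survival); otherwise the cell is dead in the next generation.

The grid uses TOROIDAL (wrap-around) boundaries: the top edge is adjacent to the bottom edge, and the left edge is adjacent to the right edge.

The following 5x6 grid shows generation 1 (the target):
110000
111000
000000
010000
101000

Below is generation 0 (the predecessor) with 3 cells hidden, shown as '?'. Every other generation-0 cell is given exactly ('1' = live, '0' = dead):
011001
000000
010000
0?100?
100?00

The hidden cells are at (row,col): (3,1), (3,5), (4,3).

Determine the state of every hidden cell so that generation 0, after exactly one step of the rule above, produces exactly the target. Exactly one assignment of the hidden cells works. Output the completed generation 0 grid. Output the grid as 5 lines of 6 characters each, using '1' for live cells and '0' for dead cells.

Answer: 011001
000000
010000
001000
100000

Derivation:
Hidden generation-0 cells (in order): (3,1), (3,5), (4,3).
A hidden cell only influences target cells in its own 3x3 neighborhood. Try each of the 2^3 = 8 assignments, step the completed generation 0 forward once under B3/S23, and compare with the target:
  (3,1)=0 (3,5)=0 (4,3)=0 -> step reproduces the target at every cell -> ACCEPT
  (3,1)=0 (3,5)=0 (4,3)=1 -> step gives (0,2)='1' but target has '0' -> reject
  (3,1)=0 (3,5)=1 (4,3)=0 -> step gives (3,0)='1' but target has '0' -> reject
  (3,1)=0 (3,5)=1 (4,3)=1 -> step gives (0,2)='1' but target has '0' -> reject
  (3,1)=1 (3,5)=0 (4,3)=0 -> step gives (2,1)='1' but target has '0' -> reject
  (3,1)=1 (3,5)=0 (4,3)=1 -> step gives (0,2)='1' but target has '0' -> reject
  (3,1)=1 (3,5)=1 (4,3)=0 -> step gives (2,0)='1' but target has '0' -> reject
  (3,1)=1 (3,5)=1 (4,3)=1 -> step gives (0,2)='1' but target has '0' -> reject
Unique solution: (3,1)=dead, (3,5)=dead, (4,3)=dead.
Check: live-neighbor counts of every cell in the completed generation 0:
321111
333111
112100
231101
243212
Applying B3/S23 to generation 0 with these counts gives:
110000
111000
000000
010000
101000
which matches the target exactly.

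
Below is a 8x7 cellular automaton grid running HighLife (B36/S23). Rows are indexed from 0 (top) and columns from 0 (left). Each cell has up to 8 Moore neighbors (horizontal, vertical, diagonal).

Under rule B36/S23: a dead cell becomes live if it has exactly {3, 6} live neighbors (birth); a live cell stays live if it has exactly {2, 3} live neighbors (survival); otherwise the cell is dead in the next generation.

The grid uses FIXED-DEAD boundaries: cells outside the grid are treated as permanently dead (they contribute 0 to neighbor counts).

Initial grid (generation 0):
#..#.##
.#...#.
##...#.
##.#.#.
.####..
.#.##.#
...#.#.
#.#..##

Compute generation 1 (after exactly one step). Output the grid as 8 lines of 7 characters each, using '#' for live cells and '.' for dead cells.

Answer: ....###
.##..#.
.....##
..##.#.
.......
.##....
.#.#...
....###

Derivation:
Simulating step by step:
Generation 0 (given above): 27 live cells
Generation 1: 18 live cells
(generation 1 grid is the final answer)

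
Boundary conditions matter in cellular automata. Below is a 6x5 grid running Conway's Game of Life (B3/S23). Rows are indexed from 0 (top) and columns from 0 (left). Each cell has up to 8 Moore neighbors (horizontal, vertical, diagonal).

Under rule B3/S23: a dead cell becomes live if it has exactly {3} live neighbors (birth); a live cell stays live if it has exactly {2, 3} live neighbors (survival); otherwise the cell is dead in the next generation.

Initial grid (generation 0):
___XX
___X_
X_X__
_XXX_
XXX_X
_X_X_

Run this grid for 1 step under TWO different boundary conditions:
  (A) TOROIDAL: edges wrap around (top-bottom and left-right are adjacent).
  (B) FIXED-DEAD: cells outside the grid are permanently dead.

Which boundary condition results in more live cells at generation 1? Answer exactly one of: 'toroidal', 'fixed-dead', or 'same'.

Under TOROIDAL boundary, generation 1:
___XX
__XX_
____X
_____
____X
_X___
Population = 7

Under FIXED-DEAD boundary, generation 1:
___XX
__XXX
_____
_____
X___X
XX_X_
Population = 10

Comparison: toroidal=7, fixed-dead=10 -> fixed-dead

Answer: fixed-dead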